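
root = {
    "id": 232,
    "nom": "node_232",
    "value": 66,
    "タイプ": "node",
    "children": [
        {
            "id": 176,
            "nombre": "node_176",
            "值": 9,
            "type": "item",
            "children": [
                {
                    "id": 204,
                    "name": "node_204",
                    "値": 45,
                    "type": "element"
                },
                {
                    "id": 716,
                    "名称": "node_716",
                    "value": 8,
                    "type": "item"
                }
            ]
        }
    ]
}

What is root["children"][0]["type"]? "item"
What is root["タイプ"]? "node"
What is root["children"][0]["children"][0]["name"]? "node_204"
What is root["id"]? 232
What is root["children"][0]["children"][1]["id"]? 716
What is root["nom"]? "node_232"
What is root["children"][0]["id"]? 176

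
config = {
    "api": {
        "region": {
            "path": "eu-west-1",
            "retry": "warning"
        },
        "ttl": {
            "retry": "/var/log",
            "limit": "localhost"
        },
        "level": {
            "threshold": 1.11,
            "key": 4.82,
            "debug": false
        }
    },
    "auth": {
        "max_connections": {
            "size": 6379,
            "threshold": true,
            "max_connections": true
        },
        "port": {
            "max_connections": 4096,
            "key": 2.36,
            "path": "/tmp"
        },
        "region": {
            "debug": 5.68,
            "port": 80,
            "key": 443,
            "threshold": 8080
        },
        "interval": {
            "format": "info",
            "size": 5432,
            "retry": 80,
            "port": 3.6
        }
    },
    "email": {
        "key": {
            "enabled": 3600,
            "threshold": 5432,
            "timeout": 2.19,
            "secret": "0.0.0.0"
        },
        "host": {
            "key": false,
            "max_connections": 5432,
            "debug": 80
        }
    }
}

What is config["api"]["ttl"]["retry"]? "/var/log"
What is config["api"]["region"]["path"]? "eu-west-1"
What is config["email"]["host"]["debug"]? 80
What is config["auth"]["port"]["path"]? "/tmp"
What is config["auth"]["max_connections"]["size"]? 6379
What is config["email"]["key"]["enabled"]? 3600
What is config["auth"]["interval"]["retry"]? 80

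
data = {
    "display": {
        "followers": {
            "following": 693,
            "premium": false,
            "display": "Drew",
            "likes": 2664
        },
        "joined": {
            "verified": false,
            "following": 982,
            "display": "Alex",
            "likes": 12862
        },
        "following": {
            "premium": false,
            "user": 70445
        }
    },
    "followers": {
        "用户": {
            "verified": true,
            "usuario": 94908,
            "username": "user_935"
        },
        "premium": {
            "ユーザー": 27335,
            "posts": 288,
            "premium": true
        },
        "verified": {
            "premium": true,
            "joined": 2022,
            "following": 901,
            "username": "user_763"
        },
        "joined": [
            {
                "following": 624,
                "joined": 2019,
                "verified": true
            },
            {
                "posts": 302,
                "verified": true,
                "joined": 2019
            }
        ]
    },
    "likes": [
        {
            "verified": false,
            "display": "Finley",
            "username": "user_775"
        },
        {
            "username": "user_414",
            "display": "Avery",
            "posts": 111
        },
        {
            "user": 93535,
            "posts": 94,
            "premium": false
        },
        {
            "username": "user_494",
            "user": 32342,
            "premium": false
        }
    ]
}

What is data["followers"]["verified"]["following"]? 901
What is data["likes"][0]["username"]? "user_775"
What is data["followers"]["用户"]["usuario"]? 94908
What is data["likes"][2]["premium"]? False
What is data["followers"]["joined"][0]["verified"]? True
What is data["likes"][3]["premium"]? False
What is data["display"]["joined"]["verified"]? False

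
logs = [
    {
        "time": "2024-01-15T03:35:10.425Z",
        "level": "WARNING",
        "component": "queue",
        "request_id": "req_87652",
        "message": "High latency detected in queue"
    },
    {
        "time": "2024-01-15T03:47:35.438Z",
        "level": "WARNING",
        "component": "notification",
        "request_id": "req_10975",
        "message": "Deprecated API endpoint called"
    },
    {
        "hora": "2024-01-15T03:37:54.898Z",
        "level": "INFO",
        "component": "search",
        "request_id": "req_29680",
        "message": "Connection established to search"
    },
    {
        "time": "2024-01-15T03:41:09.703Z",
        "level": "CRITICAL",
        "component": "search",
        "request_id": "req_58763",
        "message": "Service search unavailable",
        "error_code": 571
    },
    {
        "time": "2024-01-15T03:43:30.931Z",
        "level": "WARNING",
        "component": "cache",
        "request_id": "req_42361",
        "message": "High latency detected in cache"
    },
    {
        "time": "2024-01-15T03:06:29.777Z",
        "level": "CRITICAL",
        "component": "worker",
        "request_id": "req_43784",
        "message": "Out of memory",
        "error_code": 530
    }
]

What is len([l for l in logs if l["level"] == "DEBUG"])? 0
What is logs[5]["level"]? "CRITICAL"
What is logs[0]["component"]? "queue"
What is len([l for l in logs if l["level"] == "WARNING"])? 3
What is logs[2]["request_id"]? "req_29680"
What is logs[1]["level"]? "WARNING"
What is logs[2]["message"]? "Connection established to search"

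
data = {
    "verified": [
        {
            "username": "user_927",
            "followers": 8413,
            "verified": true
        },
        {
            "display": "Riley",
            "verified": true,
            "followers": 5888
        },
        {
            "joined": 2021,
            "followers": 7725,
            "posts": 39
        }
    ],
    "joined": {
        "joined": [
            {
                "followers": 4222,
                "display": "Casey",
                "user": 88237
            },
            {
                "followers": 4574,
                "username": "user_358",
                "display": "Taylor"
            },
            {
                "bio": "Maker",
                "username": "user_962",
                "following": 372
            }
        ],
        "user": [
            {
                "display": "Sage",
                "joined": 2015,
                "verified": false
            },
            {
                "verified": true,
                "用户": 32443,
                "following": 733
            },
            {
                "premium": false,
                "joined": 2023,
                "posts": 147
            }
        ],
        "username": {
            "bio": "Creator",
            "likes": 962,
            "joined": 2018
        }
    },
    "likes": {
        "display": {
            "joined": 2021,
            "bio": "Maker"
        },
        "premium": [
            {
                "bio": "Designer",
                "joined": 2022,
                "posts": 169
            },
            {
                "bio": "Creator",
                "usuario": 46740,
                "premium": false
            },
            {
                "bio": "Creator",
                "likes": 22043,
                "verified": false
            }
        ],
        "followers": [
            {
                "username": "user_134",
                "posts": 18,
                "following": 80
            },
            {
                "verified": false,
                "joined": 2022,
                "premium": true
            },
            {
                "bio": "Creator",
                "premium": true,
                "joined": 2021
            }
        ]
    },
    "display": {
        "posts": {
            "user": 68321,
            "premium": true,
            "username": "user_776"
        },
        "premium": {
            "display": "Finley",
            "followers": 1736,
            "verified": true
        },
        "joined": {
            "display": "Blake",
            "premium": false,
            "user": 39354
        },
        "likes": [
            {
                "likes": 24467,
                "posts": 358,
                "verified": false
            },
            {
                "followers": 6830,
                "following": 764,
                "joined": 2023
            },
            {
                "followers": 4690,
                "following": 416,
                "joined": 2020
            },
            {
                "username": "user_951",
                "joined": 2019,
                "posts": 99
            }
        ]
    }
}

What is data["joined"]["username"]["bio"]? "Creator"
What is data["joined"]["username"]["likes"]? 962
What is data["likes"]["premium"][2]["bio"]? "Creator"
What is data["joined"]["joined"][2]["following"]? 372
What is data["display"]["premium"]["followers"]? 1736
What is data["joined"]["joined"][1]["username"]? "user_358"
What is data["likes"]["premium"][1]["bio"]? "Creator"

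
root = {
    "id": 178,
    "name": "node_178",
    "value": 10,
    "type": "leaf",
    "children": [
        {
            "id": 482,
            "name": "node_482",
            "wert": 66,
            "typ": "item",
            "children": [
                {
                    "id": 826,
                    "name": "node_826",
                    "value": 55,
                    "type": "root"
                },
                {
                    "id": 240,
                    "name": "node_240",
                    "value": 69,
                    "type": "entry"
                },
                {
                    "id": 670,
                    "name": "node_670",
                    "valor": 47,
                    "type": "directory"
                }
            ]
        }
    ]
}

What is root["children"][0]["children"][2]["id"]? 670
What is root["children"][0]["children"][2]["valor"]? 47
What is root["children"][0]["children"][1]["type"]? "entry"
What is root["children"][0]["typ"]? "item"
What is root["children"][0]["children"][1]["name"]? "node_240"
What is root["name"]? "node_178"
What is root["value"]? 10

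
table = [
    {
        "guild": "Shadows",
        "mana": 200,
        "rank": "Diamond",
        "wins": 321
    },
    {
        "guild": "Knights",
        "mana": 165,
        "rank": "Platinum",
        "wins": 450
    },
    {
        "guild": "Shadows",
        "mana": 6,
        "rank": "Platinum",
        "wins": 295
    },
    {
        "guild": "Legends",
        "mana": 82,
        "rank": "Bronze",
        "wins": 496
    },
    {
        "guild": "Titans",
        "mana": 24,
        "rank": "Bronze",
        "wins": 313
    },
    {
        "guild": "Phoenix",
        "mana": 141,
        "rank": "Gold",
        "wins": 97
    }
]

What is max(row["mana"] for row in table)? 200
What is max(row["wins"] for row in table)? 496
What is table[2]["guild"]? "Shadows"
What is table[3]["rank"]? "Bronze"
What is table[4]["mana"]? 24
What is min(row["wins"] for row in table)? 97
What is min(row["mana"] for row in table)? 6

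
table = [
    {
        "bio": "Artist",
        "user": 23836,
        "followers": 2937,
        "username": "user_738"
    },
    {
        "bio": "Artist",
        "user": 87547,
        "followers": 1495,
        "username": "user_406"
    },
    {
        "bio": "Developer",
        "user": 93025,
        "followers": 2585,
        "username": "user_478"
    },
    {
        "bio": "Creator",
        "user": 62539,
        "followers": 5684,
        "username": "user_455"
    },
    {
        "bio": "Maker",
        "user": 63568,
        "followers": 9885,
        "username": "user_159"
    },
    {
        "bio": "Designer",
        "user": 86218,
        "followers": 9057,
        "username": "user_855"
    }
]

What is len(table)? 6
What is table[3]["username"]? "user_455"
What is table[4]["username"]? "user_159"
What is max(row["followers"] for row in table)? 9885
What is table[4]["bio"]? "Maker"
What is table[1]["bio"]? "Artist"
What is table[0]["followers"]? 2937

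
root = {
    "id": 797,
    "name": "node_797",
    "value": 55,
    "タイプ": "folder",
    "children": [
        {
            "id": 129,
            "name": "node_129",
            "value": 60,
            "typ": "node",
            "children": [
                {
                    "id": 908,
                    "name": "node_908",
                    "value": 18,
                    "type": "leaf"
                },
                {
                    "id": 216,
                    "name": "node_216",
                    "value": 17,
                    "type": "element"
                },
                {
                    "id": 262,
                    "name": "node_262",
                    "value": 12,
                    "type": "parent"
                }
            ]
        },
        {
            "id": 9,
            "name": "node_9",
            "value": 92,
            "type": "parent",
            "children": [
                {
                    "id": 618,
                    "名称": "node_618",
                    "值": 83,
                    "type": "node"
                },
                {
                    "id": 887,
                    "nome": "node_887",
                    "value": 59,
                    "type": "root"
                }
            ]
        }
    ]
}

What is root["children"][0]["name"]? "node_129"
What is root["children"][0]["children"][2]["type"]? "parent"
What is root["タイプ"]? "folder"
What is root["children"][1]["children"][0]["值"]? 83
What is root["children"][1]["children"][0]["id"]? 618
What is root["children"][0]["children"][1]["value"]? 17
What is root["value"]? 55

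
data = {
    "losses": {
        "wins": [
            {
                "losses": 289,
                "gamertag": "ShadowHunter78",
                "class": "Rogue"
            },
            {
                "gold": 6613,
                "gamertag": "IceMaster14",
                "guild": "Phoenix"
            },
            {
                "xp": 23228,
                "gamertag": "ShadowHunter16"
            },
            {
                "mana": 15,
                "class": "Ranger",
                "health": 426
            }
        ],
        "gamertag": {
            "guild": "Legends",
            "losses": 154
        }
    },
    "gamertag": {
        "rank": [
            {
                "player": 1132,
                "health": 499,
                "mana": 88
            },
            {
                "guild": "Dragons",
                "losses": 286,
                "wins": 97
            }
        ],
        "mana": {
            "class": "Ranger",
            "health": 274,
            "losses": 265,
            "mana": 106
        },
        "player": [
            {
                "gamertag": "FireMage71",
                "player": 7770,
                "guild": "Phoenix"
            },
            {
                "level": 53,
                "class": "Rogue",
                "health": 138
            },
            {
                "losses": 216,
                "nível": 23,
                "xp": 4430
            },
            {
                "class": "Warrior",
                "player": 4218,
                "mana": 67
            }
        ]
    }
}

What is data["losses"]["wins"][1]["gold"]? 6613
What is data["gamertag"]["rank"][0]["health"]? 499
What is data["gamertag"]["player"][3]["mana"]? 67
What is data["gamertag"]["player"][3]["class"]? "Warrior"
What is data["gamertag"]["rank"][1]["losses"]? 286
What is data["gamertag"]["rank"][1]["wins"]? 97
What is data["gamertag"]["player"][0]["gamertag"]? "FireMage71"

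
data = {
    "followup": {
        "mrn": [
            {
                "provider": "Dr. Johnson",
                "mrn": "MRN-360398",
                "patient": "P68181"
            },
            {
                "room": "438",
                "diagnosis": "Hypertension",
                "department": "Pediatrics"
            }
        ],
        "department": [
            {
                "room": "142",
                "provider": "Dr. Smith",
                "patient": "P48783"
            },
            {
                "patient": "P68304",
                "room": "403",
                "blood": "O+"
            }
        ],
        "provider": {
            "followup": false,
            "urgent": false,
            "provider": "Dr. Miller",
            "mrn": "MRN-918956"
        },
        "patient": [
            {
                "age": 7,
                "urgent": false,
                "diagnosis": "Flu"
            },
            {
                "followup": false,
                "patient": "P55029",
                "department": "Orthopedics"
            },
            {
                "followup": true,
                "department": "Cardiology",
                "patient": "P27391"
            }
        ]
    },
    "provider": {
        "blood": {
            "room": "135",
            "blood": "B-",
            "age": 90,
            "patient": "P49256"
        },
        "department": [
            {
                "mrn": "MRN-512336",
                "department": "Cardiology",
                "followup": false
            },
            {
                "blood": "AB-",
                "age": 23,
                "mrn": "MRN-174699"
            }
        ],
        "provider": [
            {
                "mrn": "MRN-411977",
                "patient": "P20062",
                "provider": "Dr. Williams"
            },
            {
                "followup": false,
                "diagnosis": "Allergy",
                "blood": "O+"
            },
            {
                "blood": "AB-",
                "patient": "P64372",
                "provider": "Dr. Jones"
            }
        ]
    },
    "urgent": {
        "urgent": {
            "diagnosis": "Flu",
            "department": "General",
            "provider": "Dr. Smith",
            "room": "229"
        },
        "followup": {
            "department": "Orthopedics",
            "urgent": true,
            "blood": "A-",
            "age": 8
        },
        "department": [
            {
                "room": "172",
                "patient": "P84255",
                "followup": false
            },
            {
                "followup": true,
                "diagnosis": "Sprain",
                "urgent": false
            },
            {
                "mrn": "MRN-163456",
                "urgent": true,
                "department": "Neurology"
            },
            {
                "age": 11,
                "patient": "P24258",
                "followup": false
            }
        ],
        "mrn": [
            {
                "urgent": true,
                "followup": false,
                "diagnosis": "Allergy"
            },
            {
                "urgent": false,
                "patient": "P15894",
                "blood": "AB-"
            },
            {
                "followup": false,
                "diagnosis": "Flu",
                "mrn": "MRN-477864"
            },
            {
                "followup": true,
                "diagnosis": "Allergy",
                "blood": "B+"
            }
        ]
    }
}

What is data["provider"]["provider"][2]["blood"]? "AB-"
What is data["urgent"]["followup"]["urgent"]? True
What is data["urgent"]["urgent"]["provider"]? "Dr. Smith"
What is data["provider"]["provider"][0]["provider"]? "Dr. Williams"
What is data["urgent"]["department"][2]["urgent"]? True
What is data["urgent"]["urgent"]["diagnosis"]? "Flu"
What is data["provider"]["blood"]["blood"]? "B-"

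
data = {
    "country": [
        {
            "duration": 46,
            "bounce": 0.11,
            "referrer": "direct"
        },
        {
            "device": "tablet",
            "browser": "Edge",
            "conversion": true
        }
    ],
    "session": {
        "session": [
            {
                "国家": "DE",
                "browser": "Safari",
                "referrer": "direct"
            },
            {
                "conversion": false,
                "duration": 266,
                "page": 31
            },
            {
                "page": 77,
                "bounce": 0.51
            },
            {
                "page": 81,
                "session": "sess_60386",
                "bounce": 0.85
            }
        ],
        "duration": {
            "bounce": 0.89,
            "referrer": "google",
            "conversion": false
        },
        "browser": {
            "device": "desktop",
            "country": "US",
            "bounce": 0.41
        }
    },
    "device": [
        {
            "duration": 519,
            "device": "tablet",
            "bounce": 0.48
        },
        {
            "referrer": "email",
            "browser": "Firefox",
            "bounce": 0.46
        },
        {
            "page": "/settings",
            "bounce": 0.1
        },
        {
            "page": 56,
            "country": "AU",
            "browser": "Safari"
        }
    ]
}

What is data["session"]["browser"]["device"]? "desktop"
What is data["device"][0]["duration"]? 519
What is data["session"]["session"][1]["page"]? 31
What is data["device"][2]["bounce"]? 0.1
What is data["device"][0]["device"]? "tablet"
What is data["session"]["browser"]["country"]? "US"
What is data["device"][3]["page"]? 56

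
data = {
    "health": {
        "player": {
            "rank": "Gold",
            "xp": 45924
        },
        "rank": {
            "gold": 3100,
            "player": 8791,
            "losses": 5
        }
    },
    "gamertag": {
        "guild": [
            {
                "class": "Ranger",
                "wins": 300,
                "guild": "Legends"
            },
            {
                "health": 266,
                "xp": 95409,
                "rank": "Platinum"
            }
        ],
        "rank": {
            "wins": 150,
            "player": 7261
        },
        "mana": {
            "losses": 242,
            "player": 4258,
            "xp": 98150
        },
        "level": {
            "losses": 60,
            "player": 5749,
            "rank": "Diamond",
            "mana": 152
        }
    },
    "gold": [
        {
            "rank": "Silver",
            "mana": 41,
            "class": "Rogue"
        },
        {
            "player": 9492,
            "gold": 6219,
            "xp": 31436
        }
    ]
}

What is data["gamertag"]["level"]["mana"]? 152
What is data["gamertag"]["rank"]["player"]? 7261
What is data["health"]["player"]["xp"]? 45924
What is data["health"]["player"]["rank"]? "Gold"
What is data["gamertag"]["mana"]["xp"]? 98150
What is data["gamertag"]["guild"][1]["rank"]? "Platinum"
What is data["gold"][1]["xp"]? 31436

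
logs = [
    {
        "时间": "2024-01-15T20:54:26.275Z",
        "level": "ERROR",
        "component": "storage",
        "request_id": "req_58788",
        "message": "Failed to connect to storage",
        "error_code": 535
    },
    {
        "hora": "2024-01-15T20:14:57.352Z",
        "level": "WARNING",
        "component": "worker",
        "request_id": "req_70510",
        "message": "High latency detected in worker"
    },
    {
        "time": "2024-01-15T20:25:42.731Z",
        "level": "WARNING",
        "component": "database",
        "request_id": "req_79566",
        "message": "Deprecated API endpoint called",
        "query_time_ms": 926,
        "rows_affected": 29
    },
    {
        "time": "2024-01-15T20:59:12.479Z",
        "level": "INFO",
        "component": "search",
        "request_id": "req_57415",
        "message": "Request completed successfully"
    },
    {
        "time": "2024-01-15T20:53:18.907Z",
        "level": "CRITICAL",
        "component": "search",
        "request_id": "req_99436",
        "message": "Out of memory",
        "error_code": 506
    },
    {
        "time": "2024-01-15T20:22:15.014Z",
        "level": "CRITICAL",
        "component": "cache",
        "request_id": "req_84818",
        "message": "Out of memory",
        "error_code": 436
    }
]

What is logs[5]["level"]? "CRITICAL"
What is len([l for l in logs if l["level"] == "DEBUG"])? 0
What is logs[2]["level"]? "WARNING"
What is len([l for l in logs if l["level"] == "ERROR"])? 1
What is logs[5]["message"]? "Out of memory"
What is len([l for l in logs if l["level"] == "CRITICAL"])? 2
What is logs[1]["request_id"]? "req_70510"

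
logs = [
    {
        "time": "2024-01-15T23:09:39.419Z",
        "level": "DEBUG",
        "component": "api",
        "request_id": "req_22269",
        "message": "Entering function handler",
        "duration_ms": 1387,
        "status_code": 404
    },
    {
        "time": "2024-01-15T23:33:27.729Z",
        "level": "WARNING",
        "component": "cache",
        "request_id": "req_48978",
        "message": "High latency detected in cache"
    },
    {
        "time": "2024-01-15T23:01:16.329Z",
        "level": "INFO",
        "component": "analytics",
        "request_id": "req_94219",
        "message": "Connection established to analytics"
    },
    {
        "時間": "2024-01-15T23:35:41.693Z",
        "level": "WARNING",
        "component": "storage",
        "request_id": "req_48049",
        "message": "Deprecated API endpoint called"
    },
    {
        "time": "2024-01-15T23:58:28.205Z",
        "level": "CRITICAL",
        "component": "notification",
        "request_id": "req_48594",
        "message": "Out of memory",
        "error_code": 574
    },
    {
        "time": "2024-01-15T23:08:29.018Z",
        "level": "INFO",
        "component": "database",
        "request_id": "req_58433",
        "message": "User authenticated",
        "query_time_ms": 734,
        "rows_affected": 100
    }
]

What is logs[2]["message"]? "Connection established to analytics"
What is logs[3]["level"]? "WARNING"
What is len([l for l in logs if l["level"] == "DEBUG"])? 1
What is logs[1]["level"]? "WARNING"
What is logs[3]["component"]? "storage"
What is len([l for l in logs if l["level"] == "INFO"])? 2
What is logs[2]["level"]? "INFO"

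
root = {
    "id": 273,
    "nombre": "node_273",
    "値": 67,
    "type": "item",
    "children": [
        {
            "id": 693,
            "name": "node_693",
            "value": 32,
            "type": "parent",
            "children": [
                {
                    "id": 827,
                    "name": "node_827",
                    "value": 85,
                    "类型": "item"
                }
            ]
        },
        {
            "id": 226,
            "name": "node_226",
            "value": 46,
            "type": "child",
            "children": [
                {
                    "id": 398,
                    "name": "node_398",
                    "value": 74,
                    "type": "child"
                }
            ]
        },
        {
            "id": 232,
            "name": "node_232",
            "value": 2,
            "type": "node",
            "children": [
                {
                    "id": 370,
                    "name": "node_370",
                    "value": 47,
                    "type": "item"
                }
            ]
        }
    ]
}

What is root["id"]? 273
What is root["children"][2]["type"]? "node"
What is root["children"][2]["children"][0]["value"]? 47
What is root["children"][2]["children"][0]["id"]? 370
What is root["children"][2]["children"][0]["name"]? "node_370"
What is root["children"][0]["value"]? 32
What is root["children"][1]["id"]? 226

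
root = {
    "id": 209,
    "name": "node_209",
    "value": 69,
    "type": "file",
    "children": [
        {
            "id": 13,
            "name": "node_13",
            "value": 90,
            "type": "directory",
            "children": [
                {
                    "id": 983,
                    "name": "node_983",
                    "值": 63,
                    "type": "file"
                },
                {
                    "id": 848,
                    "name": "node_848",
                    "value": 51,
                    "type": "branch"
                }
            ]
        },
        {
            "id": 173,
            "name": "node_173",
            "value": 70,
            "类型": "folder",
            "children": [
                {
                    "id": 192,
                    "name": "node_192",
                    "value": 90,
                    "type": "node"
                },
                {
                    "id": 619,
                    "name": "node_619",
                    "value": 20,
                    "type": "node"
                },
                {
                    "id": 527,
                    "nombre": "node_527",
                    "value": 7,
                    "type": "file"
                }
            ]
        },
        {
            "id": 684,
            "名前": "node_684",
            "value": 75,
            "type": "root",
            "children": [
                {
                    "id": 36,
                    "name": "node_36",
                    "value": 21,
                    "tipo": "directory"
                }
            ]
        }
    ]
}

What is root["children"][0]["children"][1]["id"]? 848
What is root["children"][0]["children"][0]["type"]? "file"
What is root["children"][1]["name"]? "node_173"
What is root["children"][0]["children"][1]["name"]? "node_848"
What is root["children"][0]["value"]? 90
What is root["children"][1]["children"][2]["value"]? 7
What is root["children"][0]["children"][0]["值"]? 63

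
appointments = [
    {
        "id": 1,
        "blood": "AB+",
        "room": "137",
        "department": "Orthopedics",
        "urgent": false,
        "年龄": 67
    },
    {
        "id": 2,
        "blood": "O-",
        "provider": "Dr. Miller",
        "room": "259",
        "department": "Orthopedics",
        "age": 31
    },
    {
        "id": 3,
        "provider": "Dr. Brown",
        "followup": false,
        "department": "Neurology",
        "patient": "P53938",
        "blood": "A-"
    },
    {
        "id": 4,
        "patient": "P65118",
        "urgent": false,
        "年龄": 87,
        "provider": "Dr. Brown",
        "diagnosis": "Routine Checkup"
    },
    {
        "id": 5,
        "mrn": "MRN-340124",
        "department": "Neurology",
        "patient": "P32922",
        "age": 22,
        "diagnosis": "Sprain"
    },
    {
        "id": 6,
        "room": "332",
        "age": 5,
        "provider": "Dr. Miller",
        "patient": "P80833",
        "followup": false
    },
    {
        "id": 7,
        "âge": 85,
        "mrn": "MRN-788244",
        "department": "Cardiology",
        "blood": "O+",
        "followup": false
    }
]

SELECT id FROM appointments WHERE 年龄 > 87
[]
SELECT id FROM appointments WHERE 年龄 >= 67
[1, 4]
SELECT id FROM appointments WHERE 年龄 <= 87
[1, 4]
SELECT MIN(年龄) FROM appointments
67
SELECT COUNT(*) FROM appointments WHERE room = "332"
1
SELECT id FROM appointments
[1, 2, 3, 4, 5, 6, 7]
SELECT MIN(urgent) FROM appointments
False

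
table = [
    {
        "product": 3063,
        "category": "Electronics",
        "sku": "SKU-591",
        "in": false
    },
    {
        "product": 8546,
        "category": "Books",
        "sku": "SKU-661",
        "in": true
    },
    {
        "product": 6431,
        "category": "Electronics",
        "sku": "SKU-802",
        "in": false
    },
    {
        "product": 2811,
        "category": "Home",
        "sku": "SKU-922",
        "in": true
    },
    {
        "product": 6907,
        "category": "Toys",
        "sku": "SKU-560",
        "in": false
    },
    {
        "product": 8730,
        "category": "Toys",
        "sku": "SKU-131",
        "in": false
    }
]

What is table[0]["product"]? 3063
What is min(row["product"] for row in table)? 2811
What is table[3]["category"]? "Home"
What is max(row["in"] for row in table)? True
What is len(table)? 6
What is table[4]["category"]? "Toys"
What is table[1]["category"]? "Books"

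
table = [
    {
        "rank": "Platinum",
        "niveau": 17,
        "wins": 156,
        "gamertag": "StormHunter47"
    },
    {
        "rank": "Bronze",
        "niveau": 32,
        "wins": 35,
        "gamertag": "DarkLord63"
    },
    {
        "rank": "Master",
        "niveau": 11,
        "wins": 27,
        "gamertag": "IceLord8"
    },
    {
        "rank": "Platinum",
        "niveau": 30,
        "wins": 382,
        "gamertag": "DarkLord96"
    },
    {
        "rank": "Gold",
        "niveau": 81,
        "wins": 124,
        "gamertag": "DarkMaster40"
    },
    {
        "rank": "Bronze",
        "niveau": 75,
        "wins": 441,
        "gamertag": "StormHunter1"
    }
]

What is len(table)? 6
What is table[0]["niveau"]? 17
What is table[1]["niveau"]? 32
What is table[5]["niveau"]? 75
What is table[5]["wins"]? 441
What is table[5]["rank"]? "Bronze"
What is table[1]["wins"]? 35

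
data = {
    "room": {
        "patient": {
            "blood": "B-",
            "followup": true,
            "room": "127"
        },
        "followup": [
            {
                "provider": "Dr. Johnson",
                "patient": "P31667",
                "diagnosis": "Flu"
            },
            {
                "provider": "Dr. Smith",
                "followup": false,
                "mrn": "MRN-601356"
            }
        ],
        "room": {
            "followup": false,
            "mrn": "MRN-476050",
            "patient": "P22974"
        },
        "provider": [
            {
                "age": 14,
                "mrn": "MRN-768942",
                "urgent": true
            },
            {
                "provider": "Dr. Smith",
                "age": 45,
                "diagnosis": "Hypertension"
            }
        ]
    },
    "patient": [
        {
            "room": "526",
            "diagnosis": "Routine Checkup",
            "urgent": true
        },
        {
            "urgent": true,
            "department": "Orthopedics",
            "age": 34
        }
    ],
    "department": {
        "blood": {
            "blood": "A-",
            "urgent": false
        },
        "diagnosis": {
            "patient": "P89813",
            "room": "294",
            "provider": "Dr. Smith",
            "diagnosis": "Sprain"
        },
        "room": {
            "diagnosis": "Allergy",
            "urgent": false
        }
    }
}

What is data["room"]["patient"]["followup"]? True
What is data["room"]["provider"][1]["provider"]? "Dr. Smith"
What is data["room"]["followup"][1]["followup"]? False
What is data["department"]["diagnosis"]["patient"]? "P89813"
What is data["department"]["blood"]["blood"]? "A-"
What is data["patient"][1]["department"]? "Orthopedics"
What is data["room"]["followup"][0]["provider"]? "Dr. Johnson"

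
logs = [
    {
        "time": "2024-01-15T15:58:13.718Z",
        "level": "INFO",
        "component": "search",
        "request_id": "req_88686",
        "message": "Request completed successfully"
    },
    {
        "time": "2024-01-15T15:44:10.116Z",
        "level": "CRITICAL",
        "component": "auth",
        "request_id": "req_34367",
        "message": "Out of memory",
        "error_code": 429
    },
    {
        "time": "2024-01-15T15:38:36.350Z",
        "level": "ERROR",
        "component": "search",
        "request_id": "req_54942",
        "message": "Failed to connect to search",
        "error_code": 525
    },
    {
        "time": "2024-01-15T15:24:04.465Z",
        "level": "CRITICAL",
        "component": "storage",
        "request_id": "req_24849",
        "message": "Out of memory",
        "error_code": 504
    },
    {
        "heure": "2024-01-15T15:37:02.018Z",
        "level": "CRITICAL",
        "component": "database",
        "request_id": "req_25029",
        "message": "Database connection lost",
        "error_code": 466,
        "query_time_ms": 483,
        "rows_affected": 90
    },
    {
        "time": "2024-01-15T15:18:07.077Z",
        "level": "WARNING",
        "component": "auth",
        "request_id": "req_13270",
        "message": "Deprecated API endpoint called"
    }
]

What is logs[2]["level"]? "ERROR"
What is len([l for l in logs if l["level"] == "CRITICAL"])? 3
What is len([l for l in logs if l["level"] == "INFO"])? 1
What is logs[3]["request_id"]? "req_24849"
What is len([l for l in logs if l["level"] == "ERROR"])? 1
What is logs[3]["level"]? "CRITICAL"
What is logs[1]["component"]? "auth"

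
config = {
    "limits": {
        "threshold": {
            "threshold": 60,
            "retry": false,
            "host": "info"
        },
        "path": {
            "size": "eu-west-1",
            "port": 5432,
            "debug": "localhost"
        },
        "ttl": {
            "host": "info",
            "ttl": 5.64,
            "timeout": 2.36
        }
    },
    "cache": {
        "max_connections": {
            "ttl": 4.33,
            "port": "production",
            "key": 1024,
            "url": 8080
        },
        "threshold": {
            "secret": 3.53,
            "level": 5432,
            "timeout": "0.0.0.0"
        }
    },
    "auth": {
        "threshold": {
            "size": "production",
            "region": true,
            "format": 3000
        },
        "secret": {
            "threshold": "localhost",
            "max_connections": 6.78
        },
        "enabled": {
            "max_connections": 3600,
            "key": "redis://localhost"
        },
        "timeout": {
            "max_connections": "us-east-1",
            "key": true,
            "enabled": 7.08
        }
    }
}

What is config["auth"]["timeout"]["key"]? True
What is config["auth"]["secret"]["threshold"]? "localhost"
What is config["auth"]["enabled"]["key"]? "redis://localhost"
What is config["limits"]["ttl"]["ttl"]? 5.64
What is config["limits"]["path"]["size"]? "eu-west-1"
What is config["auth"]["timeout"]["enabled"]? 7.08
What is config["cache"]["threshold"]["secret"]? 3.53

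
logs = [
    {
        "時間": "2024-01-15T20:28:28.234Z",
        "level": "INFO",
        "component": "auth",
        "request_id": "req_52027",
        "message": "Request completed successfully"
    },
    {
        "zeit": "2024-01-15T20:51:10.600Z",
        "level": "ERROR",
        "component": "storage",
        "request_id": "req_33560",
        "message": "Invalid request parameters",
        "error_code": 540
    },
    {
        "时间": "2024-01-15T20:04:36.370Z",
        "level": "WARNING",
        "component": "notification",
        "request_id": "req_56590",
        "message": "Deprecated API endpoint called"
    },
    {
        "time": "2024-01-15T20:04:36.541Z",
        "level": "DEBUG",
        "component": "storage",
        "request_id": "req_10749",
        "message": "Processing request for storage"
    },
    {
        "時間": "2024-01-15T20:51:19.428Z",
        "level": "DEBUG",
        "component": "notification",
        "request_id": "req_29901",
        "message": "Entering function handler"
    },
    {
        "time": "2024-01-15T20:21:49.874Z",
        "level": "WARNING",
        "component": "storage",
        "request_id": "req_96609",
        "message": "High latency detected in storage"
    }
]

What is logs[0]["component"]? "auth"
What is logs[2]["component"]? "notification"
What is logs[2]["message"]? "Deprecated API endpoint called"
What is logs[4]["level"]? "DEBUG"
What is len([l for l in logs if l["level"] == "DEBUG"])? 2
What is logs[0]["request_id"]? "req_52027"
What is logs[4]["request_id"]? "req_29901"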